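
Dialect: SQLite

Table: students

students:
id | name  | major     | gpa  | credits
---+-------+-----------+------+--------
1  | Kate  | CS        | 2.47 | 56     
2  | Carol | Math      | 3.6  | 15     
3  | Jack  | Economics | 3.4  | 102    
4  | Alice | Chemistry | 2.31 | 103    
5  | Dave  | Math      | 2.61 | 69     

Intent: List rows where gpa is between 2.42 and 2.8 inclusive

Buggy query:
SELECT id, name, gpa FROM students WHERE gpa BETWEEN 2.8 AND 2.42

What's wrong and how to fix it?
Bug: BETWEEN expects the lower bound first; with 2.8 AND 2.42 the range is empty

Fix: Swap the bounds so the smaller value comes first

Corrected query:
SELECT id, name, gpa FROM students WHERE gpa BETWEEN 2.42 AND 2.8

Result:
id | name | gpa 
---+------+-----
1  | Kate | 2.47
5  | Dave | 2.61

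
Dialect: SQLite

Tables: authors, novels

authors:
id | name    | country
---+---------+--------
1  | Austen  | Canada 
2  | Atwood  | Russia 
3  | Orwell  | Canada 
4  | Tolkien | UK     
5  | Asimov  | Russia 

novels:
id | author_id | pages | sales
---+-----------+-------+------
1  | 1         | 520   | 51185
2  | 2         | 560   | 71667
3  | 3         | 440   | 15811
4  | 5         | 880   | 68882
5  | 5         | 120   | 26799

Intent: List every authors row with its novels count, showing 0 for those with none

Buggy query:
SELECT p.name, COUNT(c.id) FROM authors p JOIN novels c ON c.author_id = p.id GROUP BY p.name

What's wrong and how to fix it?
Bug: INNER JOIN drops authors rows that have no matching novels rows

Fix: Use LEFT JOIN so parents without children still appear (COUNT(c.id) gives 0)

Corrected query:
SELECT p.name, COUNT(c.id) FROM authors p LEFT JOIN novels c ON c.author_id = p.id GROUP BY p.name

Result:
name    | COUNT(c.id)
--------+------------
Asimov  | 2          
Atwood  | 1          
Austen  | 1          
Orwell  | 1          
Tolkien | 0          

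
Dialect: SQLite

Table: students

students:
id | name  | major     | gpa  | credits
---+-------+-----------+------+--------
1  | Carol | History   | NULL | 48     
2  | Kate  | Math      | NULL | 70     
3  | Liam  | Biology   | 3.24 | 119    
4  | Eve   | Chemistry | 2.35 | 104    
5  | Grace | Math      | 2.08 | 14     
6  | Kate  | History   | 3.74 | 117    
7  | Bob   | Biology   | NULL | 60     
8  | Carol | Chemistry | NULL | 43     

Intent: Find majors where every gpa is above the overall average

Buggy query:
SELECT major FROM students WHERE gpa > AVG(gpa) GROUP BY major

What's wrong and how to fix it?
Bug: WHERE evaluates per row before aggregation, so AVG() is unavailable

Fix: Use a subquery for AVG and a HAVING MIN(...) filter so the condition holds for every row in the group

Corrected query:
SELECT major FROM students GROUP BY major HAVING MIN(gpa) > (SELECT AVG(gpa) FROM students)

Result:
major  
-------
Biology
History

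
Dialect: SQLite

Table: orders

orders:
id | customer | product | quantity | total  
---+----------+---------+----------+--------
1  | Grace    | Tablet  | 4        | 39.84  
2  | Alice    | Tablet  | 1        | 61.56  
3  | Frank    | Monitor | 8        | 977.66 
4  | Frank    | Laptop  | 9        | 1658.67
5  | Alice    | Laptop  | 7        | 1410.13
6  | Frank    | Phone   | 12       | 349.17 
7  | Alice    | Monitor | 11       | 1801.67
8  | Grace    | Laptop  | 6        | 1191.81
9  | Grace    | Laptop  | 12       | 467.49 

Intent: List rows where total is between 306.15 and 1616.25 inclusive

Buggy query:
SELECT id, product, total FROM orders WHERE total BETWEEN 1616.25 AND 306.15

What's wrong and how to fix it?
Bug: The bounds are reversed; BETWEEN a AND b requires a <= b to match anything

Fix: Write BETWEEN 306.15 AND 1616.25

Corrected query:
SELECT id, product, total FROM orders WHERE total BETWEEN 306.15 AND 1616.25

Result:
id | product | total  
---+---------+--------
3  | Monitor | 977.66 
5  | Laptop  | 1410.13
6  | Phone   | 349.17 
8  | Laptop  | 1191.81
9  | Laptop  | 467.49 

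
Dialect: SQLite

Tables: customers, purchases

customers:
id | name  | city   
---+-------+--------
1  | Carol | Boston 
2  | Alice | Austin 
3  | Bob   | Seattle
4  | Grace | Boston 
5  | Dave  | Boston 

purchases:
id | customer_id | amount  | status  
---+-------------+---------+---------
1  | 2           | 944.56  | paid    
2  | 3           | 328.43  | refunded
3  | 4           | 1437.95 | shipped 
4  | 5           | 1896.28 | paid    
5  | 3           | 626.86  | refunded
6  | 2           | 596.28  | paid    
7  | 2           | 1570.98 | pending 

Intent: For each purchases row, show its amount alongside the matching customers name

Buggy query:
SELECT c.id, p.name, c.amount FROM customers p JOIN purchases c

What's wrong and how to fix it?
Bug: JOIN with no ON clause produces a cartesian product; every purchases row pairs with every customers row

Fix: Specify the join condition linking the foreign key to the parent id

Corrected query:
SELECT c.id, p.name, c.amount FROM customers p JOIN purchases c ON c.customer_id = p.id

Result:
id | name  | amount 
---+-------+--------
1  | Alice | 944.56 
2  | Bob   | 328.43 
3  | Grace | 1437.95
4  | Dave  | 1896.28
5  | Bob   | 626.86 
6  | Alice | 596.28 
7  | Alice | 1570.98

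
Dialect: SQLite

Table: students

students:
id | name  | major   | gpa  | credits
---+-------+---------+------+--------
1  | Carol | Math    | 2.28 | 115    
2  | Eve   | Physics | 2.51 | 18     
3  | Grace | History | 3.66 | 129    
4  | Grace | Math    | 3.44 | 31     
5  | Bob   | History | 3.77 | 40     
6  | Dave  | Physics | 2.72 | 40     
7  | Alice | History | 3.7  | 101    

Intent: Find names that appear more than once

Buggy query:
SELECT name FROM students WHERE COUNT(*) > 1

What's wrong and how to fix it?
Bug: COUNT(*) is an aggregate and cannot be used in WHERE

Fix: GROUP BY name, then filter groups with HAVING COUNT(*) > 1

Corrected query:
SELECT name FROM students GROUP BY name HAVING COUNT(*) > 1

Result:
name 
-----
Grace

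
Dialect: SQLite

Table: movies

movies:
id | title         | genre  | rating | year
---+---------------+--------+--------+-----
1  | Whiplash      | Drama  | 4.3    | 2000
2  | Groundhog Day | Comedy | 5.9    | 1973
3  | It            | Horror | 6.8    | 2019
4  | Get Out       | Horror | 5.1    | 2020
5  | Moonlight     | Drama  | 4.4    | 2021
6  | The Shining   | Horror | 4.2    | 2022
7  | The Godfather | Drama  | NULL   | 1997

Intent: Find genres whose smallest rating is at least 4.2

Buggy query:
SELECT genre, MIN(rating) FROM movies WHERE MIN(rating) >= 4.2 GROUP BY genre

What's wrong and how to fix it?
Bug: MIN() in WHERE is a misuse of aggregate

Fix: Use HAVING for the per-group MIN condition

Corrected query:
SELECT genre, MIN(rating) FROM movies GROUP BY genre HAVING MIN(rating) >= 4.2

Result:
genre  | MIN(rating)
-------+------------
Comedy | 5.9        
Drama  | 4.3        
Horror | 4.2        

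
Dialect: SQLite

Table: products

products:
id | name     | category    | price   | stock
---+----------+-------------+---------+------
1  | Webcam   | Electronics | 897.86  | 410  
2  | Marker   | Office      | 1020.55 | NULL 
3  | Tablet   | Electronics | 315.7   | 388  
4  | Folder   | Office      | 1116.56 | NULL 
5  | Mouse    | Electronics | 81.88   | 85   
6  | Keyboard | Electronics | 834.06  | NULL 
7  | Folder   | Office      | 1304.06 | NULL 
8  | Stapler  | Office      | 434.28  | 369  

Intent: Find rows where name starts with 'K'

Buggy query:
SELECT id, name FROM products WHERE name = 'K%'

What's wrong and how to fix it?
Bug: '=' compares the literal string including the % character; pattern matching needs LIKE

Fix: Replace '=' with LIKE so 'K%' is treated as a pattern

Corrected query:
SELECT id, name FROM products WHERE name LIKE 'K%'

Result:
id | name    
---+---------
6  | Keyboard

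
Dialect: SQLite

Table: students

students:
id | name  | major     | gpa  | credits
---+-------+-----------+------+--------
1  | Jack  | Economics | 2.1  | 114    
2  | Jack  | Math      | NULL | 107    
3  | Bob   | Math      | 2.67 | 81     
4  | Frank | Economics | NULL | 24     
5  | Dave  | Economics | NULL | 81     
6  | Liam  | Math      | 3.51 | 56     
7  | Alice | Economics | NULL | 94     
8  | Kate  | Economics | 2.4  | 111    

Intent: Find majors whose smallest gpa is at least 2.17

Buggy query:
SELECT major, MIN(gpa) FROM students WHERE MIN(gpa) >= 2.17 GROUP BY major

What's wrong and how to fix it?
Bug: MIN() in WHERE is a misuse of aggregate

Fix: Use HAVING for the per-group MIN condition

Corrected query:
SELECT major, MIN(gpa) FROM students GROUP BY major HAVING MIN(gpa) >= 2.17

Result:
major | MIN(gpa)
------+---------
Math  | 2.67    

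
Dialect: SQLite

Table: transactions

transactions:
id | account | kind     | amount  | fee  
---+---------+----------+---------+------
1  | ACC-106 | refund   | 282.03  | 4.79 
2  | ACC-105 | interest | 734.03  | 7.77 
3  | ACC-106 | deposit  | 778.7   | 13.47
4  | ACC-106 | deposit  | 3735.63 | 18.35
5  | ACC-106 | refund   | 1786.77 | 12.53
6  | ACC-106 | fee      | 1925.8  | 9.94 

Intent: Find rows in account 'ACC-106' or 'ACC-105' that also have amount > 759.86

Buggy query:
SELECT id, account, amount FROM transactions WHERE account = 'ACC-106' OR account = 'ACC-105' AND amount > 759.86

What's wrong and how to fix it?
Bug: Without parentheses, AND is evaluated before OR, so the amount filter only applies to the 'ACC-105' branch

Fix: Add parentheses around the OR so the AND applies to both alternatives

Corrected query:
SELECT id, account, amount FROM transactions WHERE (account = 'ACC-106' OR account = 'ACC-105') AND amount > 759.86

Result:
id | account | amount 
---+---------+--------
3  | ACC-106 | 778.7  
4  | ACC-106 | 3735.63
5  | ACC-106 | 1786.77
6  | ACC-106 | 1925.8 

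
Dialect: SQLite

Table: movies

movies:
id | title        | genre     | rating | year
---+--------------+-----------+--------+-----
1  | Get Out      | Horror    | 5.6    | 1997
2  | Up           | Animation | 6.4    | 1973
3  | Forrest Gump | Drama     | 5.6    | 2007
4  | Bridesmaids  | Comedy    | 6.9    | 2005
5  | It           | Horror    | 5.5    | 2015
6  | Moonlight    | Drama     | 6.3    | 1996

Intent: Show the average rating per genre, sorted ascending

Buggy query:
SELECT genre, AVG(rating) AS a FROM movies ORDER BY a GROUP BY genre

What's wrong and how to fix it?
Bug: ORDER BY appears before GROUP BY; SQL clause order requires GROUP BY first

Fix: Move ORDER BY to the end, after GROUP BY

Corrected query:
SELECT genre, AVG(rating) AS a FROM movies GROUP BY genre ORDER BY a

Result:
genre     | a   
----------+-----
Horror    | 5.55
Drama     | 5.95
Animation | 6.4 
Comedy    | 6.9 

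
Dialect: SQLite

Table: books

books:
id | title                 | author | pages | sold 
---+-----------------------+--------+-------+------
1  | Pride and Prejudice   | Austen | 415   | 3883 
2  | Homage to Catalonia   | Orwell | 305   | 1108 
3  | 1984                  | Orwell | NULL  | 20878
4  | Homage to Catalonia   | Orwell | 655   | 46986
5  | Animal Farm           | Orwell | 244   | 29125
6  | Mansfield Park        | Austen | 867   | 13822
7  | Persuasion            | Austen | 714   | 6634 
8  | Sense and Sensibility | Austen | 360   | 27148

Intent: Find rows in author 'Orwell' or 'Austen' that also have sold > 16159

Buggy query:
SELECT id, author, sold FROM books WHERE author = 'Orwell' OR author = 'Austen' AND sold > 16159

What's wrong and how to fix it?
Bug: AND binds tighter than OR, so this parses as author = 'Orwell' OR (author = 'Austen' AND sold > 16159)

Fix: Add parentheses around the OR so the AND applies to both alternatives

Corrected query:
SELECT id, author, sold FROM books WHERE (author = 'Orwell' OR author = 'Austen') AND sold > 16159

Result:
id | author | sold 
---+--------+------
3  | Orwell | 20878
4  | Orwell | 46986
5  | Orwell | 29125
8  | Austen | 27148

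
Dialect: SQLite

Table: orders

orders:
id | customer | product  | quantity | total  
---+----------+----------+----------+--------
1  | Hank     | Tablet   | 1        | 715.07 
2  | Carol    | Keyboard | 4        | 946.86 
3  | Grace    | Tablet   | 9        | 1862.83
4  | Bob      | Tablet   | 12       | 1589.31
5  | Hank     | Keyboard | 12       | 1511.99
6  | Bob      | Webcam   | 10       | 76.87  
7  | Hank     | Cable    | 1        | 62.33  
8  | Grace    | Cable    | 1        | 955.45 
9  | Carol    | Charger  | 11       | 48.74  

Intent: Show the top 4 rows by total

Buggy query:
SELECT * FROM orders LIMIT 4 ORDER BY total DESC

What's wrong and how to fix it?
Bug: LIMIT must come after ORDER BY

Fix: Swap the clauses: ORDER BY first, then LIMIT

Corrected query:
SELECT * FROM orders ORDER BY total DESC LIMIT 4

Result:
id | customer | product  | quantity | total  
---+----------+----------+----------+--------
3  | Grace    | Tablet   | 9        | 1862.83
4  | Bob      | Tablet   | 12       | 1589.31
5  | Hank     | Keyboard | 12       | 1511.99
8  | Grace    | Cable    | 1        | 955.45 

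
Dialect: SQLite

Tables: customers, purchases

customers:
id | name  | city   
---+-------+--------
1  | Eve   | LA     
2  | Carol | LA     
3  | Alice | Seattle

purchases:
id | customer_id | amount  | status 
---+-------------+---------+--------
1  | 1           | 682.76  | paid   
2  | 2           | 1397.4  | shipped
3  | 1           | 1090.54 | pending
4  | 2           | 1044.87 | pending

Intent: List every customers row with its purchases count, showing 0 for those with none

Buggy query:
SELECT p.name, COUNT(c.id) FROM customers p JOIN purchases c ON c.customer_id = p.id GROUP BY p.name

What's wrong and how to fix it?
Bug: INNER JOIN drops customers rows that have no matching purchases rows

Fix: Switch to LEFT JOIN to retain unmatched parent rows

Corrected query:
SELECT p.name, COUNT(c.id) FROM customers p LEFT JOIN purchases c ON c.customer_id = p.id GROUP BY p.name

Result:
name  | COUNT(c.id)
------+------------
Alice | 0          
Carol | 2          
Eve   | 2          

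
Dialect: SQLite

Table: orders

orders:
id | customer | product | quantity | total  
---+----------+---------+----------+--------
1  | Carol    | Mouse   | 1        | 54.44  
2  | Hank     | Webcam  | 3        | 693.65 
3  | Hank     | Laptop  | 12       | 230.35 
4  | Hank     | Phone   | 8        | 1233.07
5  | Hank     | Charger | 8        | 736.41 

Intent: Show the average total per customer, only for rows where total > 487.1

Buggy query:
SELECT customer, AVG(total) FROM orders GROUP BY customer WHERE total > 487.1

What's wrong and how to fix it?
Bug: Row-level WHERE must come before GROUP BY in the clause order

Fix: Move the WHERE clause before GROUP BY

Corrected query:
SELECT customer, AVG(total) FROM orders WHERE total > 487.1 GROUP BY customer

Result:
customer | AVG(total)
---------+-----------
Hank     | 887.71    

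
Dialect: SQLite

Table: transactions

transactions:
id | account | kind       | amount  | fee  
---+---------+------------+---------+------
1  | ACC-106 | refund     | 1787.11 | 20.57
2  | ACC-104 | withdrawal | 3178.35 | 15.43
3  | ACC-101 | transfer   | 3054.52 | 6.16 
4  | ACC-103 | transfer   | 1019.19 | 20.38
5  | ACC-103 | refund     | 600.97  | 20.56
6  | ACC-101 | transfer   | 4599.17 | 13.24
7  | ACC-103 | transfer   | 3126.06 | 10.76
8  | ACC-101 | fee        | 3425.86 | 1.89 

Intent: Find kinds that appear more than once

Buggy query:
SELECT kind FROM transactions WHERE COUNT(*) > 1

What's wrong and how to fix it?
Bug: WHERE can't reference COUNT(*); aggregates are computed after WHERE

Fix: Group first, then use HAVING for the count condition

Corrected query:
SELECT kind FROM transactions GROUP BY kind HAVING COUNT(*) > 1

Result:
kind    
--------
refund  
transfer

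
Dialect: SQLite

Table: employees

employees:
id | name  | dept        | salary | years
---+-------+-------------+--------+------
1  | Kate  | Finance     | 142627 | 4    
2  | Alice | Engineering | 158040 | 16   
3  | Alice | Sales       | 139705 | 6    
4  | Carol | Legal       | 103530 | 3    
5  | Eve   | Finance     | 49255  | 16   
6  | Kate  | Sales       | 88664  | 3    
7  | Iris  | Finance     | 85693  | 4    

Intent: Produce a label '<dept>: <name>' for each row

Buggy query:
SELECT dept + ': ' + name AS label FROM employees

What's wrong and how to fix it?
Bug: '+' is numeric addition; on text columns SQLite converts them to 0 instead of concatenating

Fix: Use the || operator for string concatenation

Corrected query:
SELECT dept || ': ' || name AS label FROM employees

Result:
label             
------------------
Finance: Kate     
Engineering: Alice
Sales: Alice      
Legal: Carol      
Finance: Eve      
Sales: Kate       
Finance: Iris     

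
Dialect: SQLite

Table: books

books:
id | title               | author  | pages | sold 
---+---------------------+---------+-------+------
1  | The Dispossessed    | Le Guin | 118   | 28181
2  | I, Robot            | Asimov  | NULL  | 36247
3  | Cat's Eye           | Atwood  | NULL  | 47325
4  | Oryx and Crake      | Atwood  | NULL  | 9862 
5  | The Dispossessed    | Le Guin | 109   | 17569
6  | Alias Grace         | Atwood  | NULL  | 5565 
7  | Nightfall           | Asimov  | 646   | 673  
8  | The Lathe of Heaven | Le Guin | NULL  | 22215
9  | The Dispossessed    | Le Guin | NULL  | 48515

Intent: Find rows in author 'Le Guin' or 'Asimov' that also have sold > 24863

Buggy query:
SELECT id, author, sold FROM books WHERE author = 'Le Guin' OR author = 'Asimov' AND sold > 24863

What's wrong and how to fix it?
Bug: AND binds tighter than OR, so this parses as author = 'Le Guin' OR (author = 'Asimov' AND sold > 24863)

Fix: Group the OR with parentheses (or use IN), then AND the threshold

Corrected query:
SELECT id, author, sold FROM books WHERE (author = 'Le Guin' OR author = 'Asimov') AND sold > 24863

Result:
id | author  | sold 
---+---------+------
1  | Le Guin | 28181
2  | Asimov  | 36247
9  | Le Guin | 48515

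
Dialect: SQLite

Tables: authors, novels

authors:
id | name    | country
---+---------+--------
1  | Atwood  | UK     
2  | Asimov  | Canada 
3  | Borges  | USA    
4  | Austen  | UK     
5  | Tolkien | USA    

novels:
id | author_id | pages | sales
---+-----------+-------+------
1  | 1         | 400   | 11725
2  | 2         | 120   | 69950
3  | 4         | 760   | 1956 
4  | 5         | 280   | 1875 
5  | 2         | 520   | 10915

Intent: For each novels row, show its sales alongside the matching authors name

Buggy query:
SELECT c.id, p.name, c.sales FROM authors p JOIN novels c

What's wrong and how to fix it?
Bug: Missing join condition: each novels row is matched to all authors rows instead of just its own

Fix: Specify the join condition linking the foreign key to the parent id

Corrected query:
SELECT c.id, p.name, c.sales FROM authors p JOIN novels c ON c.author_id = p.id

Result:
id | name    | sales
---+---------+------
1  | Atwood  | 11725
2  | Asimov  | 69950
3  | Austen  | 1956 
4  | Tolkien | 1875 
5  | Asimov  | 10915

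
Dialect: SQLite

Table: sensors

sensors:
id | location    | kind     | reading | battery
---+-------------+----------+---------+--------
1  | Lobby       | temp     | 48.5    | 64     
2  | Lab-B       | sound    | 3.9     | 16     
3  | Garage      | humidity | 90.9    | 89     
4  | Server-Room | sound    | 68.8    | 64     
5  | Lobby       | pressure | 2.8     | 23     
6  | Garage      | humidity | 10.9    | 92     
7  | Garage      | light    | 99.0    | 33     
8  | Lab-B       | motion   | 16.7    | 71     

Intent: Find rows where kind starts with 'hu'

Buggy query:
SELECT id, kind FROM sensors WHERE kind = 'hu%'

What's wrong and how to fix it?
Bug: Wildcards only work with LIKE; '=' treats '%' as a literal character

Fix: Replace '=' with LIKE so 'hu%' is treated as a pattern

Corrected query:
SELECT id, kind FROM sensors WHERE kind LIKE 'hu%'

Result:
id | kind    
---+---------
3  | humidity
6  | humidity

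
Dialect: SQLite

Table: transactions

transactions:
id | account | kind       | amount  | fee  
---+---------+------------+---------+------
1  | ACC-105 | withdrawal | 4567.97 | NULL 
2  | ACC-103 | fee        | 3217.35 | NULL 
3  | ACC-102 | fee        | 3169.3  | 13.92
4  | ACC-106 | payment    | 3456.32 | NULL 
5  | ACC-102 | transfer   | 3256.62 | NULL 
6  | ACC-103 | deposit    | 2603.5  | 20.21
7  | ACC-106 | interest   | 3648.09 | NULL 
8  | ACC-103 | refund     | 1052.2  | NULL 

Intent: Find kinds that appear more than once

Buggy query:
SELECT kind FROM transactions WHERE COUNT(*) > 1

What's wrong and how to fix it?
Bug: COUNT(*) is an aggregate and cannot be used in WHERE

Fix: Group first, then use HAVING for the count condition

Corrected query:
SELECT kind FROM transactions GROUP BY kind HAVING COUNT(*) > 1

Result:
kind
----
fee 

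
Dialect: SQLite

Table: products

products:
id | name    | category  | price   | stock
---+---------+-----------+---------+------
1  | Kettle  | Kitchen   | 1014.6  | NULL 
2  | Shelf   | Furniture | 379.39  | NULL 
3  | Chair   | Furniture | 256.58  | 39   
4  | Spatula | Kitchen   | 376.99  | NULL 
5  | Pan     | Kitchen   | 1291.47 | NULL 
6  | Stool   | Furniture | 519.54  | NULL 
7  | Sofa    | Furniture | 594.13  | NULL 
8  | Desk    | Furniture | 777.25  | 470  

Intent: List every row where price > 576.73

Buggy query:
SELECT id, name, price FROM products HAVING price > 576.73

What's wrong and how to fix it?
Bug: This is a non-aggregate query (no GROUP BY, no aggregates), so in SQLite the HAVING clause is invalid here; a row-level condition belongs in WHERE

Fix: Replace HAVING with WHERE since the condition applies to individual rows

Corrected query:
SELECT id, name, price FROM products WHERE price > 576.73

Result:
id | name   | price  
---+--------+--------
1  | Kettle | 1014.6 
5  | Pan    | 1291.47
7  | Sofa   | 594.13 
8  | Desk   | 777.25 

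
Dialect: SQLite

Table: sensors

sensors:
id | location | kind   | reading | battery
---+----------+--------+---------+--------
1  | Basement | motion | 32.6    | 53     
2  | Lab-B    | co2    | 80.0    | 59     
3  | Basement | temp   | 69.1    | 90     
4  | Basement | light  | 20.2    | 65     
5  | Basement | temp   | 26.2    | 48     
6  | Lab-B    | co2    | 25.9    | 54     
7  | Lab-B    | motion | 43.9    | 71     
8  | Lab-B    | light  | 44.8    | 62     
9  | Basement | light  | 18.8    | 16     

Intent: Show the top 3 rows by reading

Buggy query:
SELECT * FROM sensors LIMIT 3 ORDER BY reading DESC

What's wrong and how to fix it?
Bug: ORDER BY cannot follow LIMIT; LIMIT is the final clause

Fix: Swap the clauses: ORDER BY first, then LIMIT

Corrected query:
SELECT * FROM sensors ORDER BY reading DESC LIMIT 3

Result:
id | location | kind  | reading | battery
---+----------+-------+---------+--------
2  | Lab-B    | co2   | 80      | 59     
3  | Basement | temp  | 69.1    | 90     
8  | Lab-B    | light | 44.8    | 62     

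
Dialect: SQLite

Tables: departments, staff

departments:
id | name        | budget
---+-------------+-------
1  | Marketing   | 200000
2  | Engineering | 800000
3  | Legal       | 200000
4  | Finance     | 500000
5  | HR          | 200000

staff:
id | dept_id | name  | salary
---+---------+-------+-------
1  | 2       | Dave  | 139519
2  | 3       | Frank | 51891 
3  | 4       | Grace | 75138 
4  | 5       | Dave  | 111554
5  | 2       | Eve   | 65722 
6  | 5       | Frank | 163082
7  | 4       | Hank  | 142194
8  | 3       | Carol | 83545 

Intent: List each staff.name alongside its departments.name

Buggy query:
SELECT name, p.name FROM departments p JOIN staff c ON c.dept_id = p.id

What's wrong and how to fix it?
Bug: Both tables have a 'name' column; the unqualified reference is ambiguous

Fix: Qualify the column with its table alias (c.name)

Corrected query:
SELECT c.name, p.name FROM departments p JOIN staff c ON c.dept_id = p.id

Result:
name  | name       
------+------------
Dave  | Engineering
Frank | Legal      
Grace | Finance    
Dave  | HR         
Eve   | Engineering
Frank | HR         
Hank  | Finance    
Carol | Legal      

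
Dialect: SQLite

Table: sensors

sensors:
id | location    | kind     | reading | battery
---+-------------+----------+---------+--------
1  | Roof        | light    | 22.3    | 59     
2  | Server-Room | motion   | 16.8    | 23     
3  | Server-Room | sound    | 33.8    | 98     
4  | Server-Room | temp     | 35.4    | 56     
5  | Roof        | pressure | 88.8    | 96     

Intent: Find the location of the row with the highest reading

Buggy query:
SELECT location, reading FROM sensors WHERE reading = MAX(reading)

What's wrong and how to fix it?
Bug: WHERE is evaluated per row; an aggregate over the whole table isn't defined there

Fix: Wrap MAX in a scalar subquery so WHERE compares against a single value

Corrected query:
SELECT location, reading FROM sensors WHERE reading = (SELECT MAX(reading) FROM sensors)

Result:
location | reading
---------+--------
Roof     | 88.8   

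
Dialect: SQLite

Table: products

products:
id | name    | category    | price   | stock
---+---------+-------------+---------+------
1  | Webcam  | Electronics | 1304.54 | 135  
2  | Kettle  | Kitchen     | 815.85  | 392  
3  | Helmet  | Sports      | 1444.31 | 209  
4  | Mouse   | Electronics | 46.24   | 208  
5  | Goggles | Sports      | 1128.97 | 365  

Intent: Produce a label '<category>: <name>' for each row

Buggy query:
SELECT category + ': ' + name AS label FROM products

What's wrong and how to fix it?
Bug: '+' is numeric addition; on text columns SQLite converts them to 0 instead of concatenating

Fix: Replace + with || to concatenate text

Corrected query:
SELECT category || ': ' || name AS label FROM products

Result:
label              
-------------------
Electronics: Webcam
Kitchen: Kettle    
Sports: Helmet     
Electronics: Mouse 
Sports: Goggles    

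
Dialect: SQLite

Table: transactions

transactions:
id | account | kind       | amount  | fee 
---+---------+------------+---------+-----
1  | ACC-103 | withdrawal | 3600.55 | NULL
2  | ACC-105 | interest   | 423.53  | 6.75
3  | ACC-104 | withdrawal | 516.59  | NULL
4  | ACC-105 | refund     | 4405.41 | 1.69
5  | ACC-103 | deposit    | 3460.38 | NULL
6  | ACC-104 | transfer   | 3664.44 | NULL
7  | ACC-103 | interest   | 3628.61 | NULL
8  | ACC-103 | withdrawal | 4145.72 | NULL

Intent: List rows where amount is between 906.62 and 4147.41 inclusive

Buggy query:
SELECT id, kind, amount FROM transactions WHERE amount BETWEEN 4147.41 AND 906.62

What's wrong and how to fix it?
Bug: The bounds are reversed; BETWEEN a AND b requires a <= b to match anything

Fix: Swap the bounds so the smaller value comes first

Corrected query:
SELECT id, kind, amount FROM transactions WHERE amount BETWEEN 906.62 AND 4147.41

Result:
id | kind       | amount 
---+------------+--------
1  | withdrawal | 3600.55
5  | deposit    | 3460.38
6  | transfer   | 3664.44
7  | interest   | 3628.61
8  | withdrawal | 4145.72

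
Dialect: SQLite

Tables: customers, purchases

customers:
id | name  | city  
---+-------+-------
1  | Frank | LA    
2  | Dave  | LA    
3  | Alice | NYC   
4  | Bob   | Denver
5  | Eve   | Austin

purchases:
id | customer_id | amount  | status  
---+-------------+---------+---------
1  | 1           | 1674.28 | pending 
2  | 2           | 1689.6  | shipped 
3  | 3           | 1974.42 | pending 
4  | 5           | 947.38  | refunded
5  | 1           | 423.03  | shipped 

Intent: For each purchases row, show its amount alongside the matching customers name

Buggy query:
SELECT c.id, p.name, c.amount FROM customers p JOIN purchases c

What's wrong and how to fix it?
Bug: JOIN with no ON clause produces a cartesian product; every purchases row pairs with every customers row

Fix: Add ON c.customer_id = p.id to the JOIN

Corrected query:
SELECT c.id, p.name, c.amount FROM customers p JOIN purchases c ON c.customer_id = p.id

Result:
id | name  | amount 
---+-------+--------
1  | Frank | 1674.28
2  | Dave  | 1689.6 
3  | Alice | 1974.42
4  | Eve   | 947.38 
5  | Frank | 423.03 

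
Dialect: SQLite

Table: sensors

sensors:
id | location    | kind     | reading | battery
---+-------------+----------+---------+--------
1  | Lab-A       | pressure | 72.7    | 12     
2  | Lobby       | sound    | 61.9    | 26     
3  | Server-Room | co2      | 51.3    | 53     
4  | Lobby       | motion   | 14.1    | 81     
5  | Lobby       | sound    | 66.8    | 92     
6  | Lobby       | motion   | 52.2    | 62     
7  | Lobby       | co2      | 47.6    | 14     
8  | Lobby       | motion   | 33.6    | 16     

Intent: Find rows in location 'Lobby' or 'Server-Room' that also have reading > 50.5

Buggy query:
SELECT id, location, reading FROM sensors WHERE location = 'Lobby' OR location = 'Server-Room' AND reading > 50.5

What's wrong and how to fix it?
Bug: Without parentheses, AND is evaluated before OR, so the reading filter only applies to the 'Server-Room' branch

Fix: Add parentheses around the OR so the AND applies to both alternatives

Corrected query:
SELECT id, location, reading FROM sensors WHERE (location = 'Lobby' OR location = 'Server-Room') AND reading > 50.5

Result:
id | location    | reading
---+-------------+--------
2  | Lobby       | 61.9   
3  | Server-Room | 51.3   
5  | Lobby       | 66.8   
6  | Lobby       | 52.2   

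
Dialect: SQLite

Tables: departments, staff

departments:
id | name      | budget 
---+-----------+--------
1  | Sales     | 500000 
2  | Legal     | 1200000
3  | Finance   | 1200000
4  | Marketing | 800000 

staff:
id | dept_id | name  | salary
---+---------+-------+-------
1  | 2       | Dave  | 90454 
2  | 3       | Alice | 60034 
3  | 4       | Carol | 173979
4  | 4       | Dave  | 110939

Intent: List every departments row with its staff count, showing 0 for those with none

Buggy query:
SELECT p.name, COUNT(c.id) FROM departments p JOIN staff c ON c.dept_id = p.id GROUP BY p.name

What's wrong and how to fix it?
Bug: INNER JOIN drops departments rows that have no matching staff rows

Fix: Use LEFT JOIN so parents without children still appear (COUNT(c.id) gives 0)

Corrected query:
SELECT p.name, COUNT(c.id) FROM departments p LEFT JOIN staff c ON c.dept_id = p.id GROUP BY p.name

Result:
name      | COUNT(c.id)
----------+------------
Finance   | 1          
Legal     | 1          
Marketing | 2          
Sales     | 0          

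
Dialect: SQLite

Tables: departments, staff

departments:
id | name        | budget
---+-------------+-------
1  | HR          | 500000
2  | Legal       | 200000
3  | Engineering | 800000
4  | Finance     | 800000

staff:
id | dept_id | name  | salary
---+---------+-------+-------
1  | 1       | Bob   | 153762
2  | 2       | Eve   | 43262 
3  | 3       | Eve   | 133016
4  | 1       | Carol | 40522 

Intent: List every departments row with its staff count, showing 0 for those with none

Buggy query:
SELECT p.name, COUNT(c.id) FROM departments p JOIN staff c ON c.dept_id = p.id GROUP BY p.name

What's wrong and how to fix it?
Bug: An inner join excludes parents with zero children

Fix: Switch to LEFT JOIN to retain unmatched parent rows

Corrected query:
SELECT p.name, COUNT(c.id) FROM departments p LEFT JOIN staff c ON c.dept_id = p.id GROUP BY p.name

Result:
name        | COUNT(c.id)
------------+------------
Engineering | 1          
Finance     | 0          
HR          | 2          
Legal       | 1          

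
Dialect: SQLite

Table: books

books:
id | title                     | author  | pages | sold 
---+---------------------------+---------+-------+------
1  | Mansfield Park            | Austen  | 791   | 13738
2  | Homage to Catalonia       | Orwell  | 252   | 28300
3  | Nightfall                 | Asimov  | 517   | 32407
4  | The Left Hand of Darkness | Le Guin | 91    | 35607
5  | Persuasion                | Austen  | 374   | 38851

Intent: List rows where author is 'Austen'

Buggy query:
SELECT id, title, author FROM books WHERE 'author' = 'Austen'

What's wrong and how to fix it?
Bug: 'author' in single quotes is a string literal, not the column; the comparison is literal-vs-literal and never true

Fix: Reference the column as author without single quotes

Corrected query:
SELECT id, title, author FROM books WHERE author = 'Austen'

Result:
id | title          | author
---+----------------+-------
1  | Mansfield Park | Austen
5  | Persuasion     | Austen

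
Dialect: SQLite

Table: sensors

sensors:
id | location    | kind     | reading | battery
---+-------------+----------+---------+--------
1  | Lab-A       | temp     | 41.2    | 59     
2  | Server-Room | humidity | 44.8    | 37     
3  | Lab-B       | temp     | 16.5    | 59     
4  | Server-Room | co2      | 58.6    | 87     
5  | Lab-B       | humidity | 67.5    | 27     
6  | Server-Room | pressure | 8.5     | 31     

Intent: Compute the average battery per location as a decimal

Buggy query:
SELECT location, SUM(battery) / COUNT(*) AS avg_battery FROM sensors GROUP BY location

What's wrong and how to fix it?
Bug: SUM(battery) and COUNT(*) are both integers; the division truncates the fractional part

Fix: Cast one side to REAL so the division keeps the fractional part

Corrected query:
SELECT location, SUM(battery) * 1.0 / COUNT(*) AS avg_battery FROM sensors GROUP BY location

Result:
location    | avg_battery
------------+------------
Lab-A       | 59         
Lab-B       | 43         
Server-Room | 51.666667  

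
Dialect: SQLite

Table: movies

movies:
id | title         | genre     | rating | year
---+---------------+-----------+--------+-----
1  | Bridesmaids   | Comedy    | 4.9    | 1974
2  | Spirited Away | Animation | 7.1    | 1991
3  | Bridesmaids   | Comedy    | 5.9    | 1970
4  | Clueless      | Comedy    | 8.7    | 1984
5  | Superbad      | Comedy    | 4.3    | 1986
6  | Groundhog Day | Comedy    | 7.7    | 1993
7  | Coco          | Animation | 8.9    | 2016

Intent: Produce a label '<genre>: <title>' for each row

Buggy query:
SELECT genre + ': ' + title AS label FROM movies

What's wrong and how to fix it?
Bug: '+' is numeric addition; on text columns SQLite converts them to 0 instead of concatenating

Fix: Use the || operator for string concatenation

Corrected query:
SELECT genre || ': ' || title AS label FROM movies

Result:
label                   
------------------------
Comedy: Bridesmaids     
Animation: Spirited Away
Comedy: Bridesmaids     
Comedy: Clueless        
Comedy: Superbad        
Comedy: Groundhog Day   
Animation: Coco         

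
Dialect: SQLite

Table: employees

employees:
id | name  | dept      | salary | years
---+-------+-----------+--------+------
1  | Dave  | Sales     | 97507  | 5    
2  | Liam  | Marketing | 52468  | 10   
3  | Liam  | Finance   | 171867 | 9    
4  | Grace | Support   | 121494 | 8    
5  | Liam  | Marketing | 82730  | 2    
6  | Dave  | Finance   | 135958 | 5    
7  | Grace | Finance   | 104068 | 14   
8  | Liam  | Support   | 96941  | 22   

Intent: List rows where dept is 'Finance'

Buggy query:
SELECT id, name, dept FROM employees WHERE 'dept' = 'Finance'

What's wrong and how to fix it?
Bug: 'dept' in single quotes is a string literal, not the column; the comparison is literal-vs-literal and never true

Fix: Remove the quotes around the column name (or use double quotes for an identifier)

Corrected query:
SELECT id, name, dept FROM employees WHERE dept = 'Finance'

Result:
id | name  | dept   
---+-------+--------
3  | Liam  | Finance
6  | Dave  | Finance
7  | Grace | Finance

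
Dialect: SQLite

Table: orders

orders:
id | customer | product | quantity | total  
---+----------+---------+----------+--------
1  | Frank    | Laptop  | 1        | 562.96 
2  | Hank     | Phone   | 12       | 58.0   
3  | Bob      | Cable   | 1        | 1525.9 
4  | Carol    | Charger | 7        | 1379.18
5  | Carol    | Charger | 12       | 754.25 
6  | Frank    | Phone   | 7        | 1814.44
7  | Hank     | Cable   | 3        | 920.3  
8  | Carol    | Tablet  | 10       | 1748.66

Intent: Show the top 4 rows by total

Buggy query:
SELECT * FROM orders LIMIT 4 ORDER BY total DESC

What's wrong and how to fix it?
Bug: LIMIT must come after ORDER BY

Fix: Sort with ORDER BY, then apply LIMIT

Corrected query:
SELECT * FROM orders ORDER BY total DESC LIMIT 4

Result:
id | customer | product | quantity | total  
---+----------+---------+----------+--------
6  | Frank    | Phone   | 7        | 1814.44
8  | Carol    | Tablet  | 10       | 1748.66
3  | Bob      | Cable   | 1        | 1525.9 
4  | Carol    | Charger | 7        | 1379.18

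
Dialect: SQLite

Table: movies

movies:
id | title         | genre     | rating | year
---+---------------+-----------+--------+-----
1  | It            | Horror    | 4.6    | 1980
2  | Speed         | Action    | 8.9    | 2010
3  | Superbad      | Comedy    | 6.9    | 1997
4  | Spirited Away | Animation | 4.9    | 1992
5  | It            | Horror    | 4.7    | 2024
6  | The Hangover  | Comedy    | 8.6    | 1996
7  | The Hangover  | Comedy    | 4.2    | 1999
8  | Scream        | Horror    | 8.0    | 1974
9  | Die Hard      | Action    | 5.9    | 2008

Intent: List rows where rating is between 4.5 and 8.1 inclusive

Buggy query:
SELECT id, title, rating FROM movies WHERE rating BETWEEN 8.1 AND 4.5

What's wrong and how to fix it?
Bug: BETWEEN expects the lower bound first; with 8.1 AND 4.5 the range is empty

Fix: Write BETWEEN 4.5 AND 8.1

Corrected query:
SELECT id, title, rating FROM movies WHERE rating BETWEEN 4.5 AND 8.1

Result:
id | title         | rating
---+---------------+-------
1  | It            | 4.6   
3  | Superbad      | 6.9   
4  | Spirited Away | 4.9   
5  | It            | 4.7   
8  | Scream        | 8     
9  | Die Hard      | 5.9   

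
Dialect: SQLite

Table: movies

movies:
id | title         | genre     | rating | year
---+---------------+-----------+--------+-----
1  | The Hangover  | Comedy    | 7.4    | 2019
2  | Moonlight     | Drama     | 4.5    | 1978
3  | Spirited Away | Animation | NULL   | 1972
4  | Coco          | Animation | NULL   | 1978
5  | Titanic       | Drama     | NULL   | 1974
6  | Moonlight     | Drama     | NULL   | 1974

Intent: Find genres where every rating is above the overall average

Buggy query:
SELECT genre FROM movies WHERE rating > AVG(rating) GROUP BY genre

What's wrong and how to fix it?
Bug: WHERE evaluates per row before aggregation, so AVG() is unavailable

Fix: Compute the overall average in a scalar subquery and compare each group's MIN against it in HAVING

Corrected query:
SELECT genre FROM movies GROUP BY genre HAVING MIN(rating) > (SELECT AVG(rating) FROM movies)

Result:
genre 
------
Comedy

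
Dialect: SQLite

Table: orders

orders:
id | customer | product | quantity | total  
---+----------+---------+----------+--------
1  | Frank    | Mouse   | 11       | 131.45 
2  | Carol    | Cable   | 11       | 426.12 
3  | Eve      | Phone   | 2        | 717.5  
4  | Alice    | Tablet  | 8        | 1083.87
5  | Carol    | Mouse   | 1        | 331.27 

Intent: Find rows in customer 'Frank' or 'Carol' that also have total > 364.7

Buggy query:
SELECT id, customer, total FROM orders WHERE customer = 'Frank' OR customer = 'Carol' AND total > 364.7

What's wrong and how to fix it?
Bug: AND binds tighter than OR, so this parses as customer = 'Frank' OR (customer = 'Carol' AND total > 364.7)

Fix: Group the OR with parentheses (or use IN), then AND the threshold

Corrected query:
SELECT id, customer, total FROM orders WHERE (customer = 'Frank' OR customer = 'Carol') AND total > 364.7

Result:
id | customer | total 
---+----------+-------
2  | Carol    | 426.12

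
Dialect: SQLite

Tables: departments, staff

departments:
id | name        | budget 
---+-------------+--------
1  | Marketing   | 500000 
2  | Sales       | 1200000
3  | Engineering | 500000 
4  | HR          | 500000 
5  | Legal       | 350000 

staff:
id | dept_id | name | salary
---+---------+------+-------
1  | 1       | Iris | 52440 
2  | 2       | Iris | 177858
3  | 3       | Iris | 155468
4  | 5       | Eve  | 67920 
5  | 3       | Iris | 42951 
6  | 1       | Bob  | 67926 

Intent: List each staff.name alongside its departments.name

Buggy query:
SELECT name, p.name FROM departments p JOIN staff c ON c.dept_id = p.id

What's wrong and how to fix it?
Bug: 'name' exists in both joined tables, so the database can't tell which one is meant

Fix: Qualify the column with its table alias (c.name)

Corrected query:
SELECT c.name, p.name FROM departments p JOIN staff c ON c.dept_id = p.id

Result:
name | name       
-----+------------
Iris | Marketing  
Iris | Sales      
Iris | Engineering
Eve  | Legal      
Iris | Engineering
Bob  | Marketing  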